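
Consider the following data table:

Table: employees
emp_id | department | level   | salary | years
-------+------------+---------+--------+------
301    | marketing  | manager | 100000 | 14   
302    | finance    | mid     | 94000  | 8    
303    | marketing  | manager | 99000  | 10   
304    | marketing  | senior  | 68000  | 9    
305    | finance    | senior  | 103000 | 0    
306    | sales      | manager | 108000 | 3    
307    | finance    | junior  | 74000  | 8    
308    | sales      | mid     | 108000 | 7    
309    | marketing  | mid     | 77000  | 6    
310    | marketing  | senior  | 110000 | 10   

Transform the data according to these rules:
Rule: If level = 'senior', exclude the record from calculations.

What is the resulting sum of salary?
660000

Step 1: Identify records where level = 'senior'
Step 2: The excluded records sum to 281000
Step 3: Original total salary = 941000
Step 4: Remaining total = 941000 - 281000 = 660000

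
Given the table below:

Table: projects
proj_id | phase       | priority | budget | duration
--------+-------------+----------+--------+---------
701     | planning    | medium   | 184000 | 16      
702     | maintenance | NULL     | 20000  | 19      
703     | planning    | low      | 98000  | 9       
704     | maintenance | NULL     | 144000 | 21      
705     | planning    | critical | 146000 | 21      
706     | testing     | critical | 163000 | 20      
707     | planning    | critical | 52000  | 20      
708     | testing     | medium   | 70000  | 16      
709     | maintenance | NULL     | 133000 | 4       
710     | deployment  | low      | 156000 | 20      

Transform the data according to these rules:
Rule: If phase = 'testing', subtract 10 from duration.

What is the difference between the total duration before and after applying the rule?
20

Step 1: Original sum of duration = 166
Step 2: 2 records have phase = 'testing'
Step 3: Each affected record changes by -10
Step 4: Total change = 2 × -10 = -20
Step 5: New sum = 166 + -20 = 146
Step 6: Difference = |146 - 166| = 20
        (Sum decreased by 20)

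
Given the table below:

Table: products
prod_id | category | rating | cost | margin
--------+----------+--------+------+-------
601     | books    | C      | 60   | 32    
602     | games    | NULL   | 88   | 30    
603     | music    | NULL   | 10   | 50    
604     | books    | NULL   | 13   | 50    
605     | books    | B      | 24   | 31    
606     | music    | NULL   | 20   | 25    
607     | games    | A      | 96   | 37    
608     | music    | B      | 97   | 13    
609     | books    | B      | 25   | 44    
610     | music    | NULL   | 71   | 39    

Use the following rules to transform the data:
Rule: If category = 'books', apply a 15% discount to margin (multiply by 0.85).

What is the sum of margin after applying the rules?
327.45

Step 1: Records with category = 'books' have total margin = 157
Step 2: Apply multiplier: 157 × 0.85 = 133.45
Step 3: Other records total: 194
Step 4: Final sum = 133.45 + 194 = 327.45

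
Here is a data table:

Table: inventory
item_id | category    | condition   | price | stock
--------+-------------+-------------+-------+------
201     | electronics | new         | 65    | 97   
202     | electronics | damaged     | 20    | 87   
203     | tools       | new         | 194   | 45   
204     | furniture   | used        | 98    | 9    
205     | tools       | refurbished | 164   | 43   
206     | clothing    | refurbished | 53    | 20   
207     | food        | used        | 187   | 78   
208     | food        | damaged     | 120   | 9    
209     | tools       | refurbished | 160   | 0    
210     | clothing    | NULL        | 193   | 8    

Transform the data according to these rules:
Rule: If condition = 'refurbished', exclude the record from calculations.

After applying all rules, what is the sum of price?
877

Step 1: Identify records where condition = 'refurbished'
Step 2: The excluded records sum to 377
Step 3: Original total price = 1254
Step 4: Remaining total = 1254 - 377 = 877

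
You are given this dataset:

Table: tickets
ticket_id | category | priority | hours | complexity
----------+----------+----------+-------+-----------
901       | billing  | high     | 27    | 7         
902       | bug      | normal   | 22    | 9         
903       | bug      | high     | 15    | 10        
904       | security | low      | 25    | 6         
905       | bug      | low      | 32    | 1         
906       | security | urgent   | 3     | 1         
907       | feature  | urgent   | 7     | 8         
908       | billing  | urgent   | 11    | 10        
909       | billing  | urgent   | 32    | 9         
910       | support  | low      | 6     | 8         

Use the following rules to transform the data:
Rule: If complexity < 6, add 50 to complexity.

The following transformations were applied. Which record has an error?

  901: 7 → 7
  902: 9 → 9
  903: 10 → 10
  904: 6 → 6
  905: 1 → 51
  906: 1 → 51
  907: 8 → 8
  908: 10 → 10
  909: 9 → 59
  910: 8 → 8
Record 909 has an error. The correct transformed value should be 9, not 59.

Step 1: Check each record against the rule
Step 2: Record 909 has complexity = 9
Step 3: Since 9 >= 6, the bonus should not have been applied
Step 4: Correct value = 9, but claimed value = 59
Conclusion: Record 909 has the error.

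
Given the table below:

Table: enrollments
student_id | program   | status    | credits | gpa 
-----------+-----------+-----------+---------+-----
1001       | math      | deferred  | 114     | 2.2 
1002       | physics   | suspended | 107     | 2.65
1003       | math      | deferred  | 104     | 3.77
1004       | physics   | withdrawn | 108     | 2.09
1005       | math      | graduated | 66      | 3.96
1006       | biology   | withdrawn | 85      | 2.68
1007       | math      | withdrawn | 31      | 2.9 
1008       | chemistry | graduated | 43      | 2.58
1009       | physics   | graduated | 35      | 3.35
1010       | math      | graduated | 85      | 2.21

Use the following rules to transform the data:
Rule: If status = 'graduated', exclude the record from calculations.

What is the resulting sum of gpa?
16.29

Step 1: Identify records where status = 'graduated'
Step 2: The excluded records sum to 12.1
Step 3: Original total gpa = 28.39
Step 4: Remaining total = 28.39 - 12.1 = 16.29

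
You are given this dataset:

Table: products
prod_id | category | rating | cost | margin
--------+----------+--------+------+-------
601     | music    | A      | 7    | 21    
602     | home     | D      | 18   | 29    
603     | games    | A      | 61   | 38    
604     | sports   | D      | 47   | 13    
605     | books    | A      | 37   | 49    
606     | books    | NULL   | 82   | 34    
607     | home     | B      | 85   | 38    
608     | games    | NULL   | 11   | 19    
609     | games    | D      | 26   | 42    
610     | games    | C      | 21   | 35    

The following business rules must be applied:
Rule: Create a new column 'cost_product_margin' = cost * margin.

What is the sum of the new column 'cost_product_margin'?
13465

Step 1: For each record, compute cost * margin
Example calculations:
  7 * 21 = 147
  18 * 29 = 522
  61 * 38 = 2318
  ...
Step 2: Sum all derived values
Step 3: Total = 13465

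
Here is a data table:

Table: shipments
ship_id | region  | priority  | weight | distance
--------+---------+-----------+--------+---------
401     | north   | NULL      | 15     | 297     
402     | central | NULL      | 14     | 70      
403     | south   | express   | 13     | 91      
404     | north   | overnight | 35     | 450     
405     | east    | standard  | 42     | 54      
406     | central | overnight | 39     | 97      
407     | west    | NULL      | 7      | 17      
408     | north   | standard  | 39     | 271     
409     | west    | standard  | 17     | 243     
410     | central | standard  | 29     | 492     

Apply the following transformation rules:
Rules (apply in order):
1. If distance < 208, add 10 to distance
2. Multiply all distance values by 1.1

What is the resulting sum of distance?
2345.2

Step 1: Apply Rule 1 - Add 10 to records with distance < 208
  - 5 records affected: 329 + (5 × 10) = 379
  - Unaffected records: 1753
  - Sum after Rule 1: 2132
Step 2: Apply Rule 2 - Multiply all by 1.1
  - 2132 × 1.1 = 2345.2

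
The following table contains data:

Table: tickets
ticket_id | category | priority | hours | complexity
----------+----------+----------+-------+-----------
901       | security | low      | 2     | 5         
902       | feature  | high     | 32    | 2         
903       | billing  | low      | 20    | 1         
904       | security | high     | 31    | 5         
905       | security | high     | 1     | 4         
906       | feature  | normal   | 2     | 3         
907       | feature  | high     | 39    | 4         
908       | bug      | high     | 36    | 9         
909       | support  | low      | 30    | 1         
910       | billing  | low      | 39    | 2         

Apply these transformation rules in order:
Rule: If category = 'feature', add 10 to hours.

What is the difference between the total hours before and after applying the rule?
30

Step 1: Original sum of hours = 232
Step 2: 3 records have category = 'feature'
Step 3: Each affected record changes by 10
Step 4: Total change = 3 × 10 = 30
Step 5: New sum = 232 + 30 = 262
Step 6: Difference = |262 - 232| = 30
        (Sum increased by 30)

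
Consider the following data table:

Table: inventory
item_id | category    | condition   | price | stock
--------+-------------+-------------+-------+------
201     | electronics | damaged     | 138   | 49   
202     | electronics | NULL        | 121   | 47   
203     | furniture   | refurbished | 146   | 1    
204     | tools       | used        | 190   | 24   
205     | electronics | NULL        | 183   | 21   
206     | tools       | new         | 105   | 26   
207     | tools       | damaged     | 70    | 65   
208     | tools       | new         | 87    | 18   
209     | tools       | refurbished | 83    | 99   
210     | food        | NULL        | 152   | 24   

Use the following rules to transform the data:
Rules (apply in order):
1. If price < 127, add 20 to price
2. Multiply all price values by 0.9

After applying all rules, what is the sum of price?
1237.5

Step 1: Apply Rule 1 - Add 20 to records with price < 127
  - 5 records affected: 466 + (5 × 20) = 566
  - Unaffected records: 809
  - Sum after Rule 1: 1375
Step 2: Apply Rule 2 - Multiply all by 0.9
  - 1375 × 0.9 = 1237.5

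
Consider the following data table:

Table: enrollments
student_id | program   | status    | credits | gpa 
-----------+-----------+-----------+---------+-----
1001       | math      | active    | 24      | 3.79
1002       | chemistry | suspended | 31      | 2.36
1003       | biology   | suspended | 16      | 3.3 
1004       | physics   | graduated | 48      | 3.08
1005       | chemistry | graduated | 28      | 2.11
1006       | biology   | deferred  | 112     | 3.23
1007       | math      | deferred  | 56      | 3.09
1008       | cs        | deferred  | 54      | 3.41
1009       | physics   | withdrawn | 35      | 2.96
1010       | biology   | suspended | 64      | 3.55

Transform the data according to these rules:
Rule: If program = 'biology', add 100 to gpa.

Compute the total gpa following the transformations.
330.88

Step 1: Count records where program = 'biology': 3
Step 2: Total bonus added: 3 × 100 = 300
Step 3: Original sum of gpa: 30.88
Step 4: Final sum = 30.88 + 300 = 330.88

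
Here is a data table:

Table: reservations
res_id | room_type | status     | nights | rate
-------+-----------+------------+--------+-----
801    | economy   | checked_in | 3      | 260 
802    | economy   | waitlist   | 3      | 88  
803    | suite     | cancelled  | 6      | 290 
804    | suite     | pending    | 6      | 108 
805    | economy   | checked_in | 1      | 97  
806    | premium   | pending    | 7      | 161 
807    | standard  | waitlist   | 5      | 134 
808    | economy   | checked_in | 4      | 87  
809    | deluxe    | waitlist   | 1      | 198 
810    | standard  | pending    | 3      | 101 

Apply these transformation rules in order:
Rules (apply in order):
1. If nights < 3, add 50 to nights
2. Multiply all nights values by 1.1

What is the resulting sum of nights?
152.9

Step 1: Apply Rule 1 - Add 50 to records with nights < 3
  - 2 records affected: 2 + (2 × 50) = 102
  - Unaffected records: 37
  - Sum after Rule 1: 139
Step 2: Apply Rule 2 - Multiply all by 1.1
  - 139 × 1.1 = 152.9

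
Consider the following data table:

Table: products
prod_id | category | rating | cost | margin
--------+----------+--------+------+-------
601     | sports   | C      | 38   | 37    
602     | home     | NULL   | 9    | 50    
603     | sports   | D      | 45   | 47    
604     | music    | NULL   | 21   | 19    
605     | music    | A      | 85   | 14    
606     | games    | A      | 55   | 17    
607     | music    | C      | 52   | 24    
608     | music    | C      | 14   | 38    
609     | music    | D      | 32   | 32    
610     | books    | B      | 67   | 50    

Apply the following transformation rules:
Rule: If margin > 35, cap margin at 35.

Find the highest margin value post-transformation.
35

Step 1: Original maximum margin = 50
Step 2: Apply cap at 35
Step 3: 5 records had margin > 35 and were capped
Step 4: Maximum after transformation = 35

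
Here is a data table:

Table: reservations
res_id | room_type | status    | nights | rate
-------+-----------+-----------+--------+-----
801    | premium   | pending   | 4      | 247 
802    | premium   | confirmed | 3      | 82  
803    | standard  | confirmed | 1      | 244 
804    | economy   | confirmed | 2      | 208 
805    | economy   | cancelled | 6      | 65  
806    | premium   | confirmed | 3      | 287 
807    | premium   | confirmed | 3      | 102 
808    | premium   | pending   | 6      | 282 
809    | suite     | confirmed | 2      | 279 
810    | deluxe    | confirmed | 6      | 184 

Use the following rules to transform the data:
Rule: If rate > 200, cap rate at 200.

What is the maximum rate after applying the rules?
200

Step 1: Original maximum rate = 287
Step 2: Apply cap at 200
Step 3: 6 records had rate > 200 and were capped
Step 4: Maximum after transformation = 200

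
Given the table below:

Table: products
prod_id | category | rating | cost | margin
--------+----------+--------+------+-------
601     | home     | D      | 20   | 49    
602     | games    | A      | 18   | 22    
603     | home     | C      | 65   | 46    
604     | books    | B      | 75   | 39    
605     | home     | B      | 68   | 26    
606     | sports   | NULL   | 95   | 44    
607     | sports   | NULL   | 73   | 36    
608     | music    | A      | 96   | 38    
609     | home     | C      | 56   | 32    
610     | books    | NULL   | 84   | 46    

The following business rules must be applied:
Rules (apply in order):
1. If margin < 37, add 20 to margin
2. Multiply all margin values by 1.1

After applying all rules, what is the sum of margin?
503.8

Step 1: Apply Rule 1 - Add 20 to records with margin < 37
  - 4 records affected: 116 + (4 × 20) = 196
  - Unaffected records: 262
  - Sum after Rule 1: 458
Step 2: Apply Rule 2 - Multiply all by 1.1
  - 458 × 1.1 = 503.8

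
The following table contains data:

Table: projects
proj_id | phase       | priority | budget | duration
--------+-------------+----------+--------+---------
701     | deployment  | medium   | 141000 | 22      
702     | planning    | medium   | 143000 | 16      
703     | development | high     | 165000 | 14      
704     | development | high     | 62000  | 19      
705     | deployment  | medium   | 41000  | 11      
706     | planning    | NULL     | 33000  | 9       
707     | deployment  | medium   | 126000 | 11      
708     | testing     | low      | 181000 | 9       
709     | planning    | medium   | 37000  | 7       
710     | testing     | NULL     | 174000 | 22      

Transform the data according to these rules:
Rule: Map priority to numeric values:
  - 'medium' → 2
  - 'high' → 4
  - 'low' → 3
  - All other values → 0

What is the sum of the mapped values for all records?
21

Step 1: Apply mapping to each record
Step 2: Count by status:
  'medium': 5 records × 2 = 10
  'high': 2 records × 4 = 8
  'low': 1 records × 3 = 3
Step 3: Sum all mapped values = 21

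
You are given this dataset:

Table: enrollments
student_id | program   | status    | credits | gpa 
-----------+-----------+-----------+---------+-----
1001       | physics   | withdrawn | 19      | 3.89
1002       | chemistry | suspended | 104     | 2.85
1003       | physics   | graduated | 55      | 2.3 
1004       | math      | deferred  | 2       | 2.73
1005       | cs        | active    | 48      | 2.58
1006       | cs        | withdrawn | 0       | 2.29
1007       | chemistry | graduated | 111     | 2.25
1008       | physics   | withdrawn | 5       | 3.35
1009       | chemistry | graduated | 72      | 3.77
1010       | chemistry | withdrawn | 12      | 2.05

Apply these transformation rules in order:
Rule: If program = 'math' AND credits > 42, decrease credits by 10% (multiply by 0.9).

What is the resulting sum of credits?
428

Step 1: Find records where program = 'math' AND credits > 42
Step 2: 0 records match, summing to 0
Step 3: After multiplier: 0 × 0.9 = 0.0
Step 4: Unaffected records sum: 428
Step 5: Final sum = 0.0 + 428 = 428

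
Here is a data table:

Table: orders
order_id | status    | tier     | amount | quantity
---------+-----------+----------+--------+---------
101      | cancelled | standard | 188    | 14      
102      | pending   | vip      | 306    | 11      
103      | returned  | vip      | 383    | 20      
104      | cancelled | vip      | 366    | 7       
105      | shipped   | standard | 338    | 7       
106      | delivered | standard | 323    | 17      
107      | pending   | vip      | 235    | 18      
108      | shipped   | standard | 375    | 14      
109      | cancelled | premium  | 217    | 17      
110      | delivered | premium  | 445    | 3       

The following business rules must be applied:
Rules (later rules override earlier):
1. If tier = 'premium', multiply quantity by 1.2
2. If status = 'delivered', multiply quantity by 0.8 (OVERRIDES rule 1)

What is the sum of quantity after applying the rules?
127.4

Step 1: Rule 2 takes priority for records with status = 'delivered'
  - 2 records: 20 × 0.8 = 16.0
Step 2: Rule 1 applies to remaining records with tier = 'premium'
  - 1 records: 17 × 1.2 = 20.4
Step 3: Other records unchanged: 91
Step 4: Final sum = 16.0 + 20.4 + 91 = 127.4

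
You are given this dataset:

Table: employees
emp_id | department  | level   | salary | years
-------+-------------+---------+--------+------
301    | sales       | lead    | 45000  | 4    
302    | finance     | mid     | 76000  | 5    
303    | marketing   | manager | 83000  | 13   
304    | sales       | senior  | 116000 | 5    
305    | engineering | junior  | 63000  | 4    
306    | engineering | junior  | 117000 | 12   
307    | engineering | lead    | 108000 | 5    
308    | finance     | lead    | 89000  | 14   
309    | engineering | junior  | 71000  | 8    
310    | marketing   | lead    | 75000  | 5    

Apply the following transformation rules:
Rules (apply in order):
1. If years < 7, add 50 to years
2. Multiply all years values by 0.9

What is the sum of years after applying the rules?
337.5

Step 1: Apply Rule 1 - Add 50 to records with years < 7
  - 6 records affected: 28 + (6 × 50) = 328
  - Unaffected records: 47
  - Sum after Rule 1: 375
Step 2: Apply Rule 2 - Multiply all by 0.9
  - 375 × 0.9 = 337.5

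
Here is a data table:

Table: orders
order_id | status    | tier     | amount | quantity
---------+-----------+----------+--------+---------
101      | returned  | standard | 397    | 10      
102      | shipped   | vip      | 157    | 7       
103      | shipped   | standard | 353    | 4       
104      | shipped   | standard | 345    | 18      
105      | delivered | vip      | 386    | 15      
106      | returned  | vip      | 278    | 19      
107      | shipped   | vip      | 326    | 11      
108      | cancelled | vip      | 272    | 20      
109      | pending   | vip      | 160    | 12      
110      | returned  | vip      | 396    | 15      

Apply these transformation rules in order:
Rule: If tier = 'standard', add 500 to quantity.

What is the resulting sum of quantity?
1631

Step 1: Count records where tier = 'standard': 3
Step 2: Total bonus added: 3 × 500 = 1500
Step 3: Original sum of quantity: 131
Step 4: Final sum = 131 + 1500 = 1631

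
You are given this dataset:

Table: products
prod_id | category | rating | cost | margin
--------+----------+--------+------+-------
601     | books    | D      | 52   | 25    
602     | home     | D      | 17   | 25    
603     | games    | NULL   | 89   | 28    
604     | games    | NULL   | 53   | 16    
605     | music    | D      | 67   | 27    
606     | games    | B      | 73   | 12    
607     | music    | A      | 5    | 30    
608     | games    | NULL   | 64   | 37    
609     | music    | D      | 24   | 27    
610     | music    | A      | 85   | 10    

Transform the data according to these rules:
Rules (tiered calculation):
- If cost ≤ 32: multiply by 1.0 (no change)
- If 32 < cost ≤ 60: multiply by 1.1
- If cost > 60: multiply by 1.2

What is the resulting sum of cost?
615.1

Step 1: Tier 1 (cost ≤ 32): 3 records, sum = 46 × 1.0 = 46.0
Step 2: Tier 2 (32 < cost ≤ 60): 2 records, sum = 105 × 1.1 = 115.5
Step 3: Tier 3 (cost > 60): 5 records, sum = 378 × 1.2 = 453.6
Step 4: Final sum = 46.0 + 115.5 + 453.6 = 615.1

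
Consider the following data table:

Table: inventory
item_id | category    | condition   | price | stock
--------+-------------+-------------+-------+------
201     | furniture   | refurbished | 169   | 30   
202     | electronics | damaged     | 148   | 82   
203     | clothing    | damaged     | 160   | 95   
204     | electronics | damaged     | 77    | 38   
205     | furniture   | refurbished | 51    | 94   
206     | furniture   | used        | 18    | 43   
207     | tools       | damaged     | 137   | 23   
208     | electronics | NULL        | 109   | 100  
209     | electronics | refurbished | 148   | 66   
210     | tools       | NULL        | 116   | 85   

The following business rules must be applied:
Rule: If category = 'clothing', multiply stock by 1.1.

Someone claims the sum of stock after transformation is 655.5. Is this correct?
No, the correct result is 665.5.

Step 1: Calculate the correct sum after transformation
Step 2: Apply multiplier 1.1 to records where category = 'clothing'
Step 3: Correct result = 665.5
Step 4: Claimed result = 655.5
Step 5: 665.5 ≠ 655.5
Conclusion: The claimed result is incorrect. The correct answer is 665.5.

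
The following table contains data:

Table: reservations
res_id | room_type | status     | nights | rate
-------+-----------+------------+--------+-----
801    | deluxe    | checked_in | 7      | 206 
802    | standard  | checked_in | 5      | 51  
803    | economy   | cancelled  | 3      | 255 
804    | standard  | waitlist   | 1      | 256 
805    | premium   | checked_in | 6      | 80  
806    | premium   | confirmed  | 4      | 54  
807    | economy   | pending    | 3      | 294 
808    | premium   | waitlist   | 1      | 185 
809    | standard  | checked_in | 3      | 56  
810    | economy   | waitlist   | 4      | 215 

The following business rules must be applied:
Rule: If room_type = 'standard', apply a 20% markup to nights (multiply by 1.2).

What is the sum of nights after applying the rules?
38.8

Step 1: Records with room_type = 'standard' have total nights = 9
Step 2: Apply multiplier: 9 × 1.2 = 10.8
Step 3: Other records total: 28
Step 4: Final sum = 10.8 + 28 = 38.8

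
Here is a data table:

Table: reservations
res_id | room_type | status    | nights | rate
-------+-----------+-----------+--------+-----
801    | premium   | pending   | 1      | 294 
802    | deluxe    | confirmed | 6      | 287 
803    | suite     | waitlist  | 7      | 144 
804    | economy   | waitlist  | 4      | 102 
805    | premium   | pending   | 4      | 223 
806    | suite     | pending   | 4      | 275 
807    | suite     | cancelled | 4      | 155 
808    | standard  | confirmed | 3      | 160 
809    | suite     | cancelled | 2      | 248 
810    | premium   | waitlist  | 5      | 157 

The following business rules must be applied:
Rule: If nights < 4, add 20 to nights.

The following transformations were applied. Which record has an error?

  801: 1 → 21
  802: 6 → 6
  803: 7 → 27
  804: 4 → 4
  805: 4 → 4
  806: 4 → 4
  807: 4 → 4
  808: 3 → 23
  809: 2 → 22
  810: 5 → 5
Record 803 has an error. The correct transformed value should be 7, not 27.

Step 1: Check each record against the rule
Step 2: Record 803 has nights = 7
Step 3: Since 7 >= 4, the bonus should not have been applied
Step 4: Correct value = 7, but claimed value = 27
Conclusion: Record 803 has the error.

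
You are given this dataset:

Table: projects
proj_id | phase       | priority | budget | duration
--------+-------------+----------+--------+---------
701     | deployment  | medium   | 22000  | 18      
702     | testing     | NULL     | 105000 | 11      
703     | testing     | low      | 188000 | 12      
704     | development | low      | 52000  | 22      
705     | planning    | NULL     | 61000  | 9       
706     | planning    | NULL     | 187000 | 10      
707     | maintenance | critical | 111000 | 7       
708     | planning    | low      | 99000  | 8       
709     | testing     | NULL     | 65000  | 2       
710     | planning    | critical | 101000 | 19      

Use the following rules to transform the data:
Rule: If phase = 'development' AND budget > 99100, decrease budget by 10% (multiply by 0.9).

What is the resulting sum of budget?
991000

Step 1: Find records where phase = 'development' AND budget > 99100
Step 2: 0 records match, summing to 0
Step 3: After multiplier: 0 × 0.9 = 0.0
Step 4: Unaffected records sum: 991000
Step 5: Final sum = 0.0 + 991000 = 991000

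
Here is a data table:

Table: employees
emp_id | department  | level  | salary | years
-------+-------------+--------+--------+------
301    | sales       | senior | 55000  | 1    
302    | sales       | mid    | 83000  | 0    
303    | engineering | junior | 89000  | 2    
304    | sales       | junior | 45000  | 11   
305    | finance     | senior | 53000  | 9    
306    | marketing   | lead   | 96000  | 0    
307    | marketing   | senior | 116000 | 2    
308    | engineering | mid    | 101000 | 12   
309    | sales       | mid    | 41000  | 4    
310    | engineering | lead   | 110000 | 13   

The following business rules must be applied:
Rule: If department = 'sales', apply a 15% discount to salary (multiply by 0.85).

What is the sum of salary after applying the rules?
755400.0

Step 1: Records with department = 'sales' have total salary = 224000
Step 2: Apply multiplier: 224000 × 0.85 = 190400.0
Step 3: Other records total: 565000
Step 4: Final sum = 190400.0 + 565000 = 755400.0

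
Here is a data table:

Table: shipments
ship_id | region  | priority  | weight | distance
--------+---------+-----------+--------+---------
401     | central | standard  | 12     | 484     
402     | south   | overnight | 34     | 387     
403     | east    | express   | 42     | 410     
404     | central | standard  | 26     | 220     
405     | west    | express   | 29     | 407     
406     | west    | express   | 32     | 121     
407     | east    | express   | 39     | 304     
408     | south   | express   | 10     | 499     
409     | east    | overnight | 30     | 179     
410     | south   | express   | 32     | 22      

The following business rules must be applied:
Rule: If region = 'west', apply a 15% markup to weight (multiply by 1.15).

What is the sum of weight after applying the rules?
295.15

Step 1: Records with region = 'west' have total weight = 61
Step 2: Apply multiplier: 61 × 1.15 = 70.15
Step 3: Other records total: 225
Step 4: Final sum = 70.15 + 225 = 295.15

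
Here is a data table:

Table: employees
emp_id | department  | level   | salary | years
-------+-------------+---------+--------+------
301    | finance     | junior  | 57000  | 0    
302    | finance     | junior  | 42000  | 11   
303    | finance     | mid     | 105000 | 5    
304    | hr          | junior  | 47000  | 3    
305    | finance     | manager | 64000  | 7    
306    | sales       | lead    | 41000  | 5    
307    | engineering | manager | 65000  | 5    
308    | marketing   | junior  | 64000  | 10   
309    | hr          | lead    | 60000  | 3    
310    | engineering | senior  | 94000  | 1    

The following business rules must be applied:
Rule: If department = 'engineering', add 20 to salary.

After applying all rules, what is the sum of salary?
639040

Step 1: Count records where department = 'engineering': 2
Step 2: Total bonus added: 2 × 20 = 40
Step 3: Original sum of salary: 639000
Step 4: Final sum = 639000 + 40 = 639040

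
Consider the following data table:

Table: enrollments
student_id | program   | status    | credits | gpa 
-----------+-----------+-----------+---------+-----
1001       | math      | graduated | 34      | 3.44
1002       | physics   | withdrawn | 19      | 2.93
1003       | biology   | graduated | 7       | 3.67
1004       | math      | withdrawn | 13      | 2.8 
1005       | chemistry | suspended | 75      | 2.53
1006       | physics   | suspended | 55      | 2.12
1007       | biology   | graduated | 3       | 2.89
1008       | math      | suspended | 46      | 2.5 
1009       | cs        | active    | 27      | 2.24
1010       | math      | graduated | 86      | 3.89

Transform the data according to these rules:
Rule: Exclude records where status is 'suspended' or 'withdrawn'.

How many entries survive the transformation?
5

Step 1: Count records to exclude
  - 3 (suspended) + 2 (withdrawn) = 5 records
Step 2: Total records: 10
Step 3: Remaining = 10 - 5 = 5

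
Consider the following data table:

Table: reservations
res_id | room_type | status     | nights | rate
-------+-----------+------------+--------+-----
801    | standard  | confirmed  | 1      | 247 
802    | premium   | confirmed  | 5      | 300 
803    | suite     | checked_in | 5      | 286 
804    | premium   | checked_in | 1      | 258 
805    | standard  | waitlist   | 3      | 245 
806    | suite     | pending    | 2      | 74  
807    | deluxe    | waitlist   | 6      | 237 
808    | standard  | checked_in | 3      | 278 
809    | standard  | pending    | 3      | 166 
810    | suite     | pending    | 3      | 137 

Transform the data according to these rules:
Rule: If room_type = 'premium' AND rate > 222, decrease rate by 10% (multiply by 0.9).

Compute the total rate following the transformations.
2172.2

Step 1: Find records where room_type = 'premium' AND rate > 222
Step 2: 2 records match, summing to 558
Step 3: After multiplier: 558 × 0.9 = 502.2
Step 4: Unaffected records sum: 1670
Step 5: Final sum = 502.2 + 1670 = 2172.2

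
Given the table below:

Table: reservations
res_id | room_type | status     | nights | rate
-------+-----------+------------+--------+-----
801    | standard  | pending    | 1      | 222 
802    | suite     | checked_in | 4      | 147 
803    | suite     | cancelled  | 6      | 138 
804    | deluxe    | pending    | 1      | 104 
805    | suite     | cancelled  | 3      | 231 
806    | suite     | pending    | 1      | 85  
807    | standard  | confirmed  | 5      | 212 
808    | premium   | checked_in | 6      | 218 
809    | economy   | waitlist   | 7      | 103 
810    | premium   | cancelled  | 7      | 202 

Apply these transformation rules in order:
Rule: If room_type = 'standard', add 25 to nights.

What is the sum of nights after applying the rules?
91

Step 1: Count records where room_type = 'standard': 2
Step 2: Total bonus added: 2 × 25 = 50
Step 3: Original sum of nights: 41
Step 4: Final sum = 41 + 50 = 91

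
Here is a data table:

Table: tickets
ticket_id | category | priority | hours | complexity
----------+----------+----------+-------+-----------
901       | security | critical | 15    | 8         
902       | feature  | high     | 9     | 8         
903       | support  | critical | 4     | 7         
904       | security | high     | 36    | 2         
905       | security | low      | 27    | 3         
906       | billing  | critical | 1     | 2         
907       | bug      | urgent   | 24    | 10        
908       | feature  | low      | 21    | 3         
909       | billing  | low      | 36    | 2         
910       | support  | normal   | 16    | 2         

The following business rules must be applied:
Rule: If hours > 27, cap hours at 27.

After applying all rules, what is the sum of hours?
171

Step 1: 2 records have hours > 27
Step 2: These records originally summed to 72
Step 3: After capping: 2 × 27 = 54
Step 4: Unaffected records sum: 117
Step 5: Final sum = 54 + 117 = 171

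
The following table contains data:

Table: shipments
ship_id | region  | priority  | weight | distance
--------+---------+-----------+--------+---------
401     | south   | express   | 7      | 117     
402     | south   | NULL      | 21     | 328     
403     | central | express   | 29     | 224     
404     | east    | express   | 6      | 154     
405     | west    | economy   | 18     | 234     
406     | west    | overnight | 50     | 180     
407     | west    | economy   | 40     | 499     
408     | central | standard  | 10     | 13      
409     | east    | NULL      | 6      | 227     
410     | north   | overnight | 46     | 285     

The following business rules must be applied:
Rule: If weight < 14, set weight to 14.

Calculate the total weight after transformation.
260

Step 1: 4 records have weight < 14
Step 2: These records originally summed to 29
Step 3: After setting to minimum: 4 × 14 = 56
Step 4: Unaffected records sum: 204
Step 5: Final sum = 56 + 204 = 260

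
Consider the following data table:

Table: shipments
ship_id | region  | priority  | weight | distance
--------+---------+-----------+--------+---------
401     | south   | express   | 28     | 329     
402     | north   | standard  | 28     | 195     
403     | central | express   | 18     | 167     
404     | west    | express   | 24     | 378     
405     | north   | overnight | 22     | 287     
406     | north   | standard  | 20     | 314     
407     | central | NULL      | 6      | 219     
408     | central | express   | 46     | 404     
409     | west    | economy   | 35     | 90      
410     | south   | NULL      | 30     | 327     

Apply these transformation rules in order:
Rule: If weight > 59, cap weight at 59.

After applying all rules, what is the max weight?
46

Step 1: Original maximum weight = 46
Step 2: Check cap of 59 against maximum
Step 3: No records exceed the cap (max 46 <= cap 59), so no capping applies
Step 4: Maximum after transformation = 46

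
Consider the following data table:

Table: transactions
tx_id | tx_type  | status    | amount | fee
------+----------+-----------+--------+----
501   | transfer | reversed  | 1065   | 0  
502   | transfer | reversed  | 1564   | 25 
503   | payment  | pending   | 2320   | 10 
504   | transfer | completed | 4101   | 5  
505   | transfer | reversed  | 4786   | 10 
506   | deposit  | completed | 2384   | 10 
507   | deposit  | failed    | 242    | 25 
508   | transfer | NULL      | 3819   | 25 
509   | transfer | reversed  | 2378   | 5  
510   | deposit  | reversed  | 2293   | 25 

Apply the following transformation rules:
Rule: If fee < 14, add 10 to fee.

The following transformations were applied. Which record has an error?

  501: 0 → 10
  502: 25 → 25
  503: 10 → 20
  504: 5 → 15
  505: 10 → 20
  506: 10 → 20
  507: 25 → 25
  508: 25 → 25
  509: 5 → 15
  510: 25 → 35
Record 510 has an error. The correct transformed value should be 25, not 35.

Step 1: Check each record against the rule
Step 2: Record 510 has fee = 25
Step 3: Since 25 >= 14, the bonus should not have been applied
Step 4: Correct value = 25, but claimed value = 35
Conclusion: Record 510 has the error.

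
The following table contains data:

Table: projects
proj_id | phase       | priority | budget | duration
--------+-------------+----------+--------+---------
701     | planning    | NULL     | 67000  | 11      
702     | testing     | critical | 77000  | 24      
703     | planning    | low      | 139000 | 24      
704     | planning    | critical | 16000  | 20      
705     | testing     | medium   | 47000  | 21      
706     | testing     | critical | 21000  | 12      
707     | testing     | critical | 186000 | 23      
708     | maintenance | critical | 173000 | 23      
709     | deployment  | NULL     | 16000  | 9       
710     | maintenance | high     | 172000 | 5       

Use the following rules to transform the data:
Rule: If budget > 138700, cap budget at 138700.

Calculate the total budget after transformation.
798800

Step 1: 4 records have budget > 138700
Step 2: These records originally summed to 670000
Step 3: After capping: 4 × 138700 = 554800
Step 4: Unaffected records sum: 244000
Step 5: Final sum = 554800 + 244000 = 798800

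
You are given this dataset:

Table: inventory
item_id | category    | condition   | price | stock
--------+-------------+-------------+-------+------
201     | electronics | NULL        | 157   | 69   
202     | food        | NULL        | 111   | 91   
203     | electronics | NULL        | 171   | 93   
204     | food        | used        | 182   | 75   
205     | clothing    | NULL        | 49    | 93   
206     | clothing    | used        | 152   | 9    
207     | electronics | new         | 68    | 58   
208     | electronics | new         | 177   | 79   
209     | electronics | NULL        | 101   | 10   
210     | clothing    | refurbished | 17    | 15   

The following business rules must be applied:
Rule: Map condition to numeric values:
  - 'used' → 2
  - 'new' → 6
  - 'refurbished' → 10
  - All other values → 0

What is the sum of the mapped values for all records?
26

Step 1: Apply mapping to each record
Step 2: Count by status:
  'used': 2 records × 2 = 4
  'new': 2 records × 6 = 12
  'refurbished': 1 records × 10 = 10
Step 3: Sum all mapped values = 26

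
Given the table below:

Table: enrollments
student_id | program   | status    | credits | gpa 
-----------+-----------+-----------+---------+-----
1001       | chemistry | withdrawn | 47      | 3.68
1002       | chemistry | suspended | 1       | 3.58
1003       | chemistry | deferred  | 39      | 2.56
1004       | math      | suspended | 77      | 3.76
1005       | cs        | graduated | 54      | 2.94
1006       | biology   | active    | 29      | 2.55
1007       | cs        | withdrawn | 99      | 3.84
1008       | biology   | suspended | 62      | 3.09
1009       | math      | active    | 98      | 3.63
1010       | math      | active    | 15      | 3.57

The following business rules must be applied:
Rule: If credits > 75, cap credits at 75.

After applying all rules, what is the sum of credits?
472

Step 1: 3 records have credits > 75
Step 2: These records originally summed to 274
Step 3: After capping: 3 × 75 = 225
Step 4: Unaffected records sum: 247
Step 5: Final sum = 225 + 247 = 472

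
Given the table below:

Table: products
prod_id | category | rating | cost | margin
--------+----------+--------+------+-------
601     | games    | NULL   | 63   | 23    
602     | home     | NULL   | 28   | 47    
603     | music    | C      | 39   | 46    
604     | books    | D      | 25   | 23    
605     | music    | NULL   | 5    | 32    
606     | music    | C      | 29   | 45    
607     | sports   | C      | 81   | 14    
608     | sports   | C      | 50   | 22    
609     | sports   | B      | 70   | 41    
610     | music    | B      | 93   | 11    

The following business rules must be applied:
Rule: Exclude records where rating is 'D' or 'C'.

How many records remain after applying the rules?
5

Step 1: Count records to exclude
  - 1 (D) + 4 (C) = 5 records
Step 2: Total records: 10
Step 3: Remaining = 10 - 5 = 5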